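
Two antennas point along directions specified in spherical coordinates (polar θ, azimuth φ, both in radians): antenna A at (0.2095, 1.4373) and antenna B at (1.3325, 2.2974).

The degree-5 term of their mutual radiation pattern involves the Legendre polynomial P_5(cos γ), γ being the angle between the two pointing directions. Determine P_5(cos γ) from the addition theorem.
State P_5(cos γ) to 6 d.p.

Term-by-term m-sum for l=5 (normalisation 4π/11 = 1.142397):
  m=-5: Y*=0.00011 + 0.00014j  Y=0.18977 + 0.35457j  product -0.00003 + 0.00007j
  m=-4: Y*=0.00231 - 0.00137j  Y=-0.30041 - 0.07198j  product -0.00079 + 0.00024j
  m=-3: Y*=-0.00923 - 0.02181j  Y=-0.12980 + 0.09053j  product 0.00317 + 0.00199j
  m=-2: Y*=-0.12934 + 0.03538j  Y=0.03691 - 0.31244j  product 0.00628 + 0.04172j
  m=-1: Y*=0.06054 + 0.45078j  Y=-0.05896 - 0.06633j  product 0.02633 - 0.03059j
  m=+0: Y*=0.65156 + 0.00000j  Y=0.31182 + 0.00000j  product 0.20317 + 0.00000j
  m=+1: Y*=-0.06054 + 0.45078j  Y=0.05896 - 0.06633j  product 0.02633 + 0.03059j
  m=+2: Y*=-0.12934 - 0.03538j  Y=0.03691 + 0.31244j  product 0.00628 - 0.04172j
  m=+3: Y*=0.00923 - 0.02181j  Y=0.12980 + 0.09053j  product 0.00317 - 0.00199j
  m=+4: Y*=0.00231 + 0.00137j  Y=-0.30041 + 0.07198j  product -0.00079 - 0.00024j
  m=+5: Y*=-0.00011 + 0.00014j  Y=-0.18977 + 0.35457j  product -0.00003 - 0.00007j
Total Σ_m = 0.27309 + 0.00000j. Multiply by 1.142397: 0.31198 + 0.00000j. P_5(cos γ) = 0.311976

0.311976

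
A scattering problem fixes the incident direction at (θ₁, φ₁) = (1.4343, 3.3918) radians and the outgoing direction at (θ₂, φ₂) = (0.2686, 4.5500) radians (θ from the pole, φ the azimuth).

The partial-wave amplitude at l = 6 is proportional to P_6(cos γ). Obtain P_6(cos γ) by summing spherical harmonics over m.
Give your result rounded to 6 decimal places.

Term-by-term m-sum for l=6 (normalisation 4π/13 = 0.966644):
  term(m=-6) = (0.000061, -0.000048)   from Y*(Ω₁)=(0.031742, 0.455639), Y(Ω₂)=(-0.000095, -0.000140)
  term(m=-5) = (0.000407, 0.000218)   from Y*(Ω₁)=(-0.068311, -0.206301), Y(Ω₂)=(-0.001541, 0.001461)
  term(m=-4) = (0.000355, -0.004454)   from Y*(Ω₁)=(-0.147684, -0.230425), Y(Ω₂)=(0.013001, 0.009874)
  term(m=-3) = (0.019317, -0.006682)   from Y*(Ω₁)=(0.176238, 0.164388), Y(Ω₂)=(0.039702, -0.074944)
  term(m=-2) = (-0.043115, -0.046691)   from Y*(Ω₁)=(0.190166, 0.103990), Y(Ω₂)=(-0.277890, -0.093566)
  term(m=-1) = (0.058872, -0.134496)   from Y*(Ω₁)=(-0.239759, -0.061274), Y(Ω₂)=(-0.095919, 0.585476)
  term(m=+0) = (-0.076195, -0.000000)   from Y*(Ω₁)=(-0.201029, -0.000000), Y(Ω₂)=(0.379023, 0.000000)
  term(m=+1) = (0.058872, 0.134496)   from Y*(Ω₁)=(0.239759, -0.061274), Y(Ω₂)=(0.095919, 0.585476)
  term(m=+2) = (-0.043115, 0.046691)   from Y*(Ω₁)=(0.190166, -0.103990), Y(Ω₂)=(-0.277890, 0.093566)
  term(m=+3) = (0.019317, 0.006682)   from Y*(Ω₁)=(-0.176238, 0.164388), Y(Ω₂)=(-0.039702, -0.074944)
  term(m=+4) = (0.000355, 0.004454)   from Y*(Ω₁)=(-0.147684, 0.230425), Y(Ω₂)=(0.013001, -0.009874)
  term(m=+5) = (0.000407, -0.000218)   from Y*(Ω₁)=(0.068311, -0.206301), Y(Ω₂)=(0.001541, 0.001461)
  term(m=+6) = (0.000061, 0.000048)   from Y*(Ω₁)=(0.031742, -0.455639), Y(Ω₂)=(-0.000095, 0.000140)
Σ over m = (-0.004402, 0.000000); ×(4π/13) → (-0.004256, 0.000000). Real part: -0.004256

-0.004256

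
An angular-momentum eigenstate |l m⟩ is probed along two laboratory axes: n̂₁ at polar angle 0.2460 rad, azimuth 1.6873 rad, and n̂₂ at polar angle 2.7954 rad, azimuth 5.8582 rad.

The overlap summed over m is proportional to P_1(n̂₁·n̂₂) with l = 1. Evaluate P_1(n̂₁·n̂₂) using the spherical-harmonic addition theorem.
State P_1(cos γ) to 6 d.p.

Expand P_1 via completeness: Σ_{m} conj(Y_{1,m}) at Ω₁ times Y_{1,m} at Ω₂ —
  [-1]  conj(Y_{1,-1})(Ω₁) = -0.00978 + 0.08357j ; Y_{1,-1}(Ω₂) = 0.10680 + 0.04834j ; Δ = -0.00508 + 0.00845j
  [+0]  conj(Y_{1,0})(Ω₁) = 0.47389 + 0.00000j ; Y_{1,0}(Ω₂) = -0.45961 + 0.00000j ; Δ = -0.21781 + 0.00000j
  [+1]  conj(Y_{1,1})(Ω₁) = 0.00978 + 0.08357j ; Y_{1,1}(Ω₂) = -0.10680 + 0.04834j ; Δ = -0.00508 - 0.00845j
Total Σ_m = -0.22798 + 0.00000j. Multiply by 4.188790: -0.95494 + 0.00000j. P_1(cos γ) = -0.954942

-0.954942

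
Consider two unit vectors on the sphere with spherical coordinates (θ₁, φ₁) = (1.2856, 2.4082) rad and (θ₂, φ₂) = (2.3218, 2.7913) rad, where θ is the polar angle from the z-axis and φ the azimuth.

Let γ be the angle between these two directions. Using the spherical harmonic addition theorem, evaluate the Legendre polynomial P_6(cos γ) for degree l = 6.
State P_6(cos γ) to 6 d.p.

Addition theorem: P_6(cos γ) = (4π/13) Σ_m Y*_{lm}(Ω₁) Y_{lm}(Ω₂), m = −6…6:
  term(m=-6) = -0.018497-0.020760i   from Y*(Ω₁)=-0.115801+0.358994i, Y(Ω₂)=-0.037325+0.063564i
  term(m=-5) = +0.030858+0.085946i   from Y*(Ω₁)=+0.331440-0.192141i, Y(Ω₂)=-0.042830+0.234481i
  term(m=-4) = -0.000631+0.016414i   from Y*(Ω₁)=+0.038271+0.008078i, Y(Ω₂)=+0.070891+0.413911i
  term(m=-3) = +0.051977-0.115925i   from Y*(Ω₁)=-0.202978-0.278752i, Y(Ω₂)=+0.183042+0.319749i
  term(m=-2) = +0.001858-0.001788i   from Y*(Ω₁)=-0.006789+0.065038i, Y(Ω₂)=-0.030140-0.025417i
  term(m=-1) = +0.108921-0.043897i   from Y*(Ω₁)=-0.234018+0.210861i, Y(Ω₂)=-0.350164-0.127936i
  term(m=+0) = -0.006362+0.000000i   from Y*(Ω₁)=+0.092317-0.000000i, Y(Ω₂)=-0.068920+0.000000i
  term(m=+1) = +0.108921+0.043897i   from Y*(Ω₁)=+0.234018+0.210861i, Y(Ω₂)=+0.350164-0.127936i
  term(m=+2) = +0.001858+0.001788i   from Y*(Ω₁)=-0.006789-0.065038i, Y(Ω₂)=-0.030140+0.025417i
  term(m=+3) = +0.051977+0.115925i   from Y*(Ω₁)=+0.202978-0.278752i, Y(Ω₂)=-0.183042+0.319749i
  term(m=+4) = -0.000631-0.016414i   from Y*(Ω₁)=+0.038271-0.008078i, Y(Ω₂)=+0.070891-0.413911i
  term(m=+5) = +0.030858-0.085946i   from Y*(Ω₁)=-0.331440-0.192141i, Y(Ω₂)=+0.042830+0.234481i
  term(m=+6) = -0.018497+0.020760i   from Y*(Ω₁)=-0.115801-0.358994i, Y(Ω₂)=-0.037325-0.063564i
Accumulated sum +0.342611+0.000000i; after 4π/(2l+1) scaling, +0.331183+0.000000i ⇒ P_6 = 0.331183

0.331183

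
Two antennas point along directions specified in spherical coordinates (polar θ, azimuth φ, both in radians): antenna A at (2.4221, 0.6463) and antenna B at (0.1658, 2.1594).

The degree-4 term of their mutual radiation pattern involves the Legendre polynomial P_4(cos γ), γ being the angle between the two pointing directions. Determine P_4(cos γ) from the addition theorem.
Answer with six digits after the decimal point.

Summing Y*_{l m}(θ₁,φ₁)·Y_{l m}(θ₂,φ₂) over m ∈ [−4, 4]; prefactor 4π/(2·4+1) = 1.396263:
  m=-4: -0.070874+0.044079i × -0.000232-0.000233i = +0.000027+0.000006i  (running Σ = +0.000027+0.000006i)
  m=-3: +0.096955-0.251385i × +0.005445-0.001075i = +0.000258-0.001473i  (running Σ = +0.000284-0.001467i)
  m=-2: +0.118094+0.413491i × -0.020301+0.048887i = -0.022612-0.002621i  (running Σ = -0.022328-0.004088i)
  m=-1: -0.179712-0.135571i × -0.162868-0.243984i = -0.003808+0.065927i  (running Σ = -0.026136+0.061839i)
  m=0: -0.293056-0.000000i × +0.733773+0.000000i = -0.215036-0.000000i  (running Σ = -0.241172+0.061839i)
  m=1: +0.179712-0.135571i × +0.162868-0.243984i = -0.003808-0.065927i  (running Σ = -0.244980-0.004088i)
  m=2: +0.118094-0.413491i × -0.020301-0.048887i = -0.022612+0.002621i  (running Σ = -0.267592-0.001467i)
  m=3: -0.096955-0.251385i × -0.005445-0.001075i = +0.000258+0.001473i  (running Σ = -0.267334+0.000006i)
  m=4: -0.070874-0.044079i × -0.000232+0.000233i = +0.000027-0.000006i  (running Σ = -0.267307-0.000000i)
Accumulated sum -0.267307-0.000000i; after 4π/(2l+1) scaling, -0.373231-0.000000i ⇒ P_4 = -0.373231

-0.373231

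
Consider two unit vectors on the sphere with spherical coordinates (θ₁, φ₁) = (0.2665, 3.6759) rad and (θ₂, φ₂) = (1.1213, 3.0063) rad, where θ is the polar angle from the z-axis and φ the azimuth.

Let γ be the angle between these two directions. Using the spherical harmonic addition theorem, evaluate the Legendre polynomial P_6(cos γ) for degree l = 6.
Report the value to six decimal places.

0.159530

Expand P_6 via completeness: Σ_{m} conj(Y_{6,m}) at Ω₁ times Y_{6,m} at Ω₂ —
  [-6]  conj(Y_{6,-6})(Ω₁) = (-0.000161, -0.000010) ; Y_{6,-6}(Ω₂) = (0.177475, 0.187086) ; Δ = (-0.000027, -0.000032)
  [-5]  conj(Y_{6,-5})(Ω₁) = (0.001823, -0.000926) ; Y_{6,-5}(Ω₂) = (-0.336057, -0.269796) ; Δ = (-0.000863, -0.000181)
  [-4]  conj(Y_{6,-4})(Ω₁) = (-0.008507, 0.013377) ; Y_{6,-4}(Ω₂) = (0.216685, 0.130233) ; Δ = (-0.003586, 0.001791)
  [-3]  conj(Y_{6,-3})(Ω₁) = (0.002668, -0.083024) ; Y_{6,-3}(Ω₂) = (0.175399, 0.075376) ; Δ = (0.006726, -0.014361)
  [-2]  conj(Y_{6,-2})(Ω₁) = (0.139497, 0.254029) ; Y_{6,-2}(Ω₂) = (-0.311136, -0.086306) ; Δ = (-0.021478, -0.091077)
  [-1]  conj(Y_{6,-1})(Ω₁) = (-0.510014, -0.301784) ; Y_{6,-1}(Ω₂) = (-0.081840, -0.011140) ; Δ = (0.038377, 0.030380)
  [+0]  conj(Y_{6,0})(Ω₁) = (0.387093, -0.000000) ; Y_{6,0}(Ω₂) = (0.327400, 0.000000) ; Δ = (0.126734, 0.000000)
  [+1]  conj(Y_{6,1})(Ω₁) = (0.510014, -0.301784) ; Y_{6,1}(Ω₂) = (0.081840, -0.011140) ; Δ = (0.038377, -0.030380)
  [+2]  conj(Y_{6,2})(Ω₁) = (0.139497, -0.254029) ; Y_{6,2}(Ω₂) = (-0.311136, 0.086306) ; Δ = (-0.021478, 0.091077)
  [+3]  conj(Y_{6,3})(Ω₁) = (-0.002668, -0.083024) ; Y_{6,3}(Ω₂) = (-0.175399, 0.075376) ; Δ = (0.006726, 0.014361)
  [+4]  conj(Y_{6,4})(Ω₁) = (-0.008507, -0.013377) ; Y_{6,4}(Ω₂) = (0.216685, -0.130233) ; Δ = (-0.003586, -0.001791)
  [+5]  conj(Y_{6,5})(Ω₁) = (-0.001823, -0.000926) ; Y_{6,5}(Ω₂) = (0.336057, -0.269796) ; Δ = (-0.000863, 0.000181)
  [+6]  conj(Y_{6,6})(Ω₁) = (-0.000161, 0.000010) ; Y_{6,6}(Ω₂) = (0.177475, -0.187086) ; Δ = (-0.000027, 0.000032)
Accumulated sum (0.165035, -0.000000); after 4π/(2l+1) scaling, (0.159530, -0.000000) ⇒ P_6 = 0.159530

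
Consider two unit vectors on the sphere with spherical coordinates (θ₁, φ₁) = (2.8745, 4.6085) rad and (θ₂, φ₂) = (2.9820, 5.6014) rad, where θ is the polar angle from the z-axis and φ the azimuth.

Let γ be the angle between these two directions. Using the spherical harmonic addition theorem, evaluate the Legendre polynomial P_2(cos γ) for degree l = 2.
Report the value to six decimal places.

0.926513

Summing Y*_{l m}(θ₁,φ₁)·Y_{l m}(θ₂,φ₂) over m ∈ [−2, 2]; prefactor 4π/(2·2+1) = 2.513274:
  term(m=-2) = -0.000106-0.000240i   from Y*(Ω₁)=-0.026328+0.005551i, Y(Ω₂)=+0.002007+0.009546i
  term(m=-1) = +0.013022-0.019967i   from Y*(Ω₁)=+0.020395+0.195607i, Y(Ω₂)=-0.094114-0.076384i
  term(m=+0) = +0.342816+0.000000i   from Y*(Ω₁)=+0.564874-0.000000i, Y(Ω₂)=+0.606888+0.000000i
  term(m=+1) = +0.013022+0.019967i   from Y*(Ω₁)=-0.020395+0.195607i, Y(Ω₂)=+0.094114-0.076384i
  term(m=+2) = -0.000106+0.000240i   from Y*(Ω₁)=-0.026328-0.005551i, Y(Ω₂)=+0.002007-0.009546i
Σ over m = +0.368648-0.000000i; ×(4π/5) → +0.926513-0.000000i. Real part: 0.926513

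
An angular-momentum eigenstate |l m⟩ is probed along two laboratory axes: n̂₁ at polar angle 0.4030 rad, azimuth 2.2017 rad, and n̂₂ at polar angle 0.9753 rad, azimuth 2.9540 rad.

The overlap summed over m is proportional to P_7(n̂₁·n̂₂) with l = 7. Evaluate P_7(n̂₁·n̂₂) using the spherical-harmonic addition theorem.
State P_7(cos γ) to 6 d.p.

-0.046613

Summing Y*_{l m}(θ₁,φ₁)·Y_{l m}(θ₂,φ₂) over m ∈ [−7, 7]; prefactor 4π/(2·7+1) = 0.837758:
  m=-7: -0.00068 + 0.00021j × -0.03396 - 0.12887j = 0.00005 + 0.00008j  (running Σ = 0.00005 + 0.00008j)
  m=-6: 0.00501 + 0.00376j × 0.14551 + 0.30493j = -0.00042 + 0.00207j  (running Σ = -0.00037 + 0.00216j)
  m=-5: 0.00044 - 0.03404j × -0.26079 - 0.35555j = -0.01222 + 0.00872j  (running Σ = -0.01259 + 0.01088j)
  m=-4: -0.10413 + 0.07402j × 0.15419 + 0.14375j = -0.02670 - 0.00356j  (running Σ = -0.03928 + 0.00732j)
  m=-3: 0.31365 + 0.10461j × 0.19165 + 0.12089j = 0.04746 + 0.05797j  (running Σ = 0.00818 + 0.06529j)
  m=-2: -0.16367 - 0.51272j × -0.30520 - 0.12020j = -0.01168 + 0.17615j  (running Σ = -0.00350 + 0.24144j)
  m=-1: -0.21767 + 0.29797j × -0.09536 - 0.01810j = 0.02615 - 0.02447j  (running Σ = 0.02265 + 0.21697j)
  m=0: -0.29718 + 0.00000j × 0.33968 + 0.00000j = -0.10095 + 0.00000j  (running Σ = -0.07829 + 0.21697j)
  m=1: 0.21767 + 0.29797j × 0.09536 - 0.01810j = 0.02615 + 0.02447j  (running Σ = -0.05214 + 0.24144j)
  m=2: -0.16367 + 0.51272j × -0.30520 + 0.12020j = -0.01168 - 0.17615j  (running Σ = -0.06382 + 0.06529j)
  m=3: -0.31365 + 0.10461j × -0.19165 + 0.12089j = 0.04746 - 0.05797j  (running Σ = -0.01636 + 0.00732j)
  m=4: -0.10413 - 0.07402j × 0.15419 - 0.14375j = -0.02670 + 0.00356j  (running Σ = -0.04305 + 0.01088j)
  m=5: -0.00044 - 0.03404j × 0.26079 - 0.35555j = -0.01222 - 0.00872j  (running Σ = -0.05527 + 0.00216j)
  m=6: 0.00501 - 0.00376j × 0.14551 - 0.30493j = -0.00042 - 0.00207j  (running Σ = -0.05569 + 0.00008j)
  m=7: 0.00068 + 0.00021j × 0.03396 - 0.12887j = 0.00005 - 0.00008j  (running Σ = -0.05564 - 0.00000j)
Σ over m = -0.05564 - 0.00000j; ×(4π/15) → -0.04661 - 0.00000j. Real part: -0.046613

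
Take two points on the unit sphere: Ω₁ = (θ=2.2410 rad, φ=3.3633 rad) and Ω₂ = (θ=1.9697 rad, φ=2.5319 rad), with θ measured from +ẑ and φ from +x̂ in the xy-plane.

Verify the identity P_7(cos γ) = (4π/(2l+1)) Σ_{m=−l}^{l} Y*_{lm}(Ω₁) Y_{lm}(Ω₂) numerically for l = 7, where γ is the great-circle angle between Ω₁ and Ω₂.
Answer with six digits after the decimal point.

0.053014

Summing Y*_{l m}(θ₁,φ₁)·Y_{l m}(θ₂,φ₂) over m ∈ [−7, 7]; prefactor 4π/(2·7+1) = 0.837758:
  m=-7: Y*=-0.00171 - 0.09077j  Y=0.12132 + 0.25470j  product 0.02291 - 0.01145j
  m=-6: Y*=-0.06414 - 0.26149j  Y=0.38688 + 0.21975j  product 0.03265 - 0.11526j
  m=-5: Y*=-0.19426 - 0.38987j  Y=0.23332 - 0.02179j  product -0.05382 - 0.08673j
  m=-4: Y*=-0.21900 - 0.26863j  Y=-0.16290 + 0.13800j  product 0.07275 + 0.01354j
  m=-3: Y*=0.04934 + 0.03870j  Y=-0.08186 + 0.30987j  product -0.01603 + 0.01212j
  m=-2: Y*=0.33178 + 0.15758j  Y=-0.02948 - 0.08042j  product 0.00289 - 0.03133j
  m=-1: Y*=0.09573 + 0.02158j  Y=-0.26894 - 0.18785j  product -0.02169 - 0.02379j
  m=+0: Y*=-0.33989 + 0.00000j  Y=0.04715 + 0.00000j  product -0.01603 + 0.00000j
  m=+1: Y*=-0.09573 + 0.02158j  Y=0.26894 - 0.18785j  product -0.02169 + 0.02379j
  m=+2: Y*=0.33178 - 0.15758j  Y=-0.02948 + 0.08042j  product 0.00289 + 0.03133j
  m=+3: Y*=-0.04934 + 0.03870j  Y=0.08186 + 0.30987j  product -0.01603 - 0.01212j
  m=+4: Y*=-0.21900 + 0.26863j  Y=-0.16290 - 0.13800j  product 0.07275 - 0.01354j
  m=+5: Y*=0.19426 - 0.38987j  Y=-0.23332 - 0.02179j  product -0.05382 + 0.08673j
  m=+6: Y*=-0.06414 + 0.26149j  Y=0.38688 - 0.21975j  product 0.03265 + 0.11526j
  m=+7: Y*=0.00171 - 0.09077j  Y=-0.12132 + 0.25470j  product 0.02291 + 0.01145j
Accumulated sum 0.06328 + 0.00000j; after 4π/(2l+1) scaling, 0.05301 + 0.00000j ⇒ P_7 = 0.053014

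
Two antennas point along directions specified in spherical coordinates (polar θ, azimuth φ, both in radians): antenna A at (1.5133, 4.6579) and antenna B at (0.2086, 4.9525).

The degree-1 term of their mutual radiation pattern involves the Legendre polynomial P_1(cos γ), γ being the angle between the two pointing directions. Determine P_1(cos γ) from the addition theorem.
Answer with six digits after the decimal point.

Summing Y*_{l m}(θ₁,φ₁)·Y_{l m}(θ₂,φ₂) over m ∈ [−1, 1]; prefactor 4π/(2·1+1) = 4.188790:
  m=-1: -0.018785-0.344411i × +0.017015+0.069496i = +0.023616-0.007166i  (running Σ = +0.023616-0.007166i)
  m=0: +0.028077-0.000000i × +0.478010+0.000000i = +0.013421+0.000000i  (running Σ = +0.037037-0.007166i)
  m=1: +0.018785-0.344411i × -0.017015+0.069496i = +0.023616+0.007166i  (running Σ = +0.060652+0.000000i)
Accumulated sum +0.060652+0.000000i; after 4π/(2l+1) scaling, +0.254060+0.000000i ⇒ P_1 = 0.254060

0.254060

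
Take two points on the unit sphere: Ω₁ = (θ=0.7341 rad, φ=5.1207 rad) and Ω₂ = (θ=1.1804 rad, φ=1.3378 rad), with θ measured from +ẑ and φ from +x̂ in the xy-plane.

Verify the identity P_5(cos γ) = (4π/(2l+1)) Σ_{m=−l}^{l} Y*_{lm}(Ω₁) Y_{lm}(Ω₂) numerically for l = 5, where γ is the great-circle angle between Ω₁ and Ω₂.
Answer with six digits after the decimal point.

Addition theorem: P_5(cos γ) = (4π/11) Σ_m Y*_{lm}(Ω₁) Y_{lm}(Ω₂), m = −5…5:
  term(m=-5) = (0.019616, 0.001276)   from Y*(Ω₁)=(0.055814, 0.028405), Y(Ω₂)=(0.288400, -0.123915)
  term(m=-4) = (-0.075169, 0.048859)   from Y*(Ω₁)=(-0.013697, 0.219049), Y(Ω₂)=(0.243553, 0.327931)
  term(m=-3) = (0.011826, -0.032085)   from Y*(Ω₁)=(-0.387573, 0.139661), Y(Ω₂)=(-0.053409, 0.063540)
  term(m=-2) = (-0.032721, -0.110382)   from Y*(Ω₁)=(-0.252717, -0.269013), Y(Ω₂)=(0.278662, 0.140149)
  term(m=-1) = (-0.010059, -0.007510)   from Y*(Ω₁)=(-0.028666, 0.066260), Y(Ω₂)=(-0.040148, 0.169181)
  term(m=+0) = (-0.106178, -0.000000)   from Y*(Ω₁)=(-0.385798, -0.000000), Y(Ω₂)=(0.275216, 0.000000)
  term(m=+1) = (-0.010059, 0.007510)   from Y*(Ω₁)=(0.028666, 0.066260), Y(Ω₂)=(0.040148, 0.169181)
  term(m=+2) = (-0.032721, 0.110382)   from Y*(Ω₁)=(-0.252717, 0.269013), Y(Ω₂)=(0.278662, -0.140149)
  term(m=+3) = (0.011826, 0.032085)   from Y*(Ω₁)=(0.387573, 0.139661), Y(Ω₂)=(0.053409, 0.063540)
  term(m=+4) = (-0.075169, -0.048859)   from Y*(Ω₁)=(-0.013697, -0.219049), Y(Ω₂)=(0.243553, -0.327931)
  term(m=+5) = (0.019616, -0.001276)   from Y*(Ω₁)=(-0.055814, 0.028405), Y(Ω₂)=(-0.288400, -0.123915)
Σ over m = (-0.279191, -0.000000); ×(4π/11) → (-0.318947, -0.000000). Real part: -0.318947

-0.318947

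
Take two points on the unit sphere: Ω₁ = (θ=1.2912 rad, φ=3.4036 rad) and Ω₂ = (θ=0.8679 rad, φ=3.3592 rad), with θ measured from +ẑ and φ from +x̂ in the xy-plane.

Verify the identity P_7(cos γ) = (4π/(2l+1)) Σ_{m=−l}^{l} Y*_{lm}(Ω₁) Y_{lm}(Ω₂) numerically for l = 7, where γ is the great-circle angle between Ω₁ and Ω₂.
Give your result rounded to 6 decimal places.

-0.322480

Term-by-term m-sum for l=7 (normalisation 4π/15 = 0.837758):
  m=-7: Y*=(0.098615, -0.365906)  Y=(-0.003577, 0.075176)  product (0.027155, 0.008722)
  m=-6: Y*=(-0.000508, 0.407117)  Y=(0.062523, -0.230248)  product (0.093706, 0.025571)
  m=-5: Y*=(0.000772, 0.002892)  Y=(-0.195204, 0.372439)  product (-0.001228, -0.000277)
  m=-4: Y*=(-0.173457, -0.301015)  Y=(0.252009, -0.298973)  product (-0.133708, -0.023999)
  m=-3: Y*=(0.083100, 0.083204)  Y=(-0.015250, 0.011661)  product (-0.002237, -0.000300)
  m=-2: Y*=(0.257369, 0.148735)  Y=(-0.320097, 0.148828)  product (-0.104519, -0.009306)
  m=-1: Y*=(-0.154165, -0.041343)  Y=(0.176998, -0.039136)  product (-0.028905, -0.001284)
  m=+0: Y*=(-0.279651, -0.000000)  Y=(0.305596, 0.000000)  product (-0.085460, -0.000000)
  m=+1: Y*=(0.154165, -0.041343)  Y=(-0.176998, -0.039136)  product (-0.028905, 0.001284)
  m=+2: Y*=(0.257369, -0.148735)  Y=(-0.320097, -0.148828)  product (-0.104519, 0.009306)
  m=+3: Y*=(-0.083100, 0.083204)  Y=(0.015250, 0.011661)  product (-0.002237, 0.000300)
  m=+4: Y*=(-0.173457, 0.301015)  Y=(0.252009, 0.298973)  product (-0.133708, 0.023999)
  m=+5: Y*=(-0.000772, 0.002892)  Y=(0.195204, 0.372439)  product (-0.001228, 0.000277)
  m=+6: Y*=(-0.000508, -0.407117)  Y=(0.062523, 0.230248)  product (0.093706, -0.025571)
  m=+7: Y*=(-0.098615, -0.365906)  Y=(0.003577, 0.075176)  product (0.027155, -0.008722)
Accumulated sum (-0.384933, 0.000000); after 4π/(2l+1) scaling, (-0.322480, 0.000000) ⇒ P_7 = -0.322480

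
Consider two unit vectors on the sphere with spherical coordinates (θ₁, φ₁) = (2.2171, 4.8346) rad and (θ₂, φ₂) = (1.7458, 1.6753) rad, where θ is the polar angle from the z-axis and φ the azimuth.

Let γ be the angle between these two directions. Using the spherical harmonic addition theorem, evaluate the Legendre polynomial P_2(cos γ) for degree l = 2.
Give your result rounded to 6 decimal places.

0.195931

Summing Y*_{l m}(θ₁,φ₁)·Y_{l m}(θ₂,φ₂) over m ∈ [−2, 2]; prefactor 4π/(2·2+1) = 2.513274:
  m=-2: Y*=-0.238858-0.059573i  Y=-0.366413+0.077718i  product +0.092151+0.003265i
  m=-1: Y*=-0.045279+0.368653i  Y=+0.013817+0.131733i  product -0.049189-0.000871i
  m=+0: Y*=+0.027779-0.000000i  Y=-0.286708+0.000000i  product -0.007964+0.000000i
  m=+1: Y*=+0.045279+0.368653i  Y=-0.013817+0.131733i  product -0.049189+0.000871i
  m=+2: Y*=-0.238858+0.059573i  Y=-0.366413-0.077718i  product +0.092151-0.003265i
Total Σ_m = +0.077958+0.000000i. Multiply by 2.513274: +0.195931+0.000000i. P_2(cos γ) = 0.195931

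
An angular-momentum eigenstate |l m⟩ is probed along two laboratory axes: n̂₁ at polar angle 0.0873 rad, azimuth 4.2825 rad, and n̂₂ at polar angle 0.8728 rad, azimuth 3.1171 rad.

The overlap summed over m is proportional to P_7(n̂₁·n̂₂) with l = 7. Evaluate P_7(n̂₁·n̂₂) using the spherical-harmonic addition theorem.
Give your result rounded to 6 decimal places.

0.240762

Summing Y*_{l m}(θ₁,φ₁)·Y_{l m}(θ₂,φ₂) over m ∈ [−7, 7]; prefactor 4π/(2·7+1) = 0.837758:
  [-7]  conj(Y_{7,-7})(Ω₁) = (0.000000, -0.000000) ; Y_{7,-7}(Ω₂) = (-0.076333, -0.013217) ; Δ = (-0.000000, 0.000000)
  [-6]  conj(Y_{7,-6})(Ω₁) = (0.000001, 0.000000) ; Y_{7,-6}(Ω₂) = (0.240535, 0.035605) ; Δ = (0.000000, 0.000000)
  [-5]  conj(Y_{7,-5})(Ω₁) = (-0.000018, 0.000012) ; Y_{7,-5}(Ω₂) = (-0.420020, -0.051696) ; Δ = (0.000008, -0.000004)
  [-4]  conj(Y_{7,-4})(Ω₁) = (-0.000062, -0.000414) ; Y_{7,-4}(Ω₂) = (0.383179, 0.037661) ; Δ = (-0.000008, -0.000161)
  [-3]  conj(Y_{7,-3})(Ω₁) = (0.005519, 0.001594) ; Y_{7,-3}(Ω₂) = (-0.006727, -0.000495) ; Δ = (-0.000036, -0.000013)
  [-2]  conj(Y_{7,-2})(Ω₁) = (-0.036088, 0.041899) ; Y_{7,-2}(Ω₂) = (-0.355956, -0.017451) ; Δ = (0.013577, -0.014285)
  [-1]  conj(Y_{7,-1})(Ω₁) = (-0.141030, -0.307599) ; Y_{7,-1}(Ω₂) = (0.169173, 0.004144) ; Δ = (-0.022584, -0.052622)
  [+0]  conj(Y_{7,0})(Ω₁) = (0.979013, -0.000000) ; Y_{7,0}(Ω₂) = (0.312023, 0.000000) ; Δ = (0.305474, 0.000000)
  [+1]  conj(Y_{7,1})(Ω₁) = (0.141030, -0.307599) ; Y_{7,1}(Ω₂) = (-0.169173, 0.004144) ; Δ = (-0.022584, 0.052622)
  [+2]  conj(Y_{7,2})(Ω₁) = (-0.036088, -0.041899) ; Y_{7,2}(Ω₂) = (-0.355956, 0.017451) ; Δ = (0.013577, 0.014285)
  [+3]  conj(Y_{7,3})(Ω₁) = (-0.005519, 0.001594) ; Y_{7,3}(Ω₂) = (0.006727, -0.000495) ; Δ = (-0.000036, 0.000013)
  [+4]  conj(Y_{7,4})(Ω₁) = (-0.000062, 0.000414) ; Y_{7,4}(Ω₂) = (0.383179, -0.037661) ; Δ = (-0.000008, 0.000161)
  [+5]  conj(Y_{7,5})(Ω₁) = (0.000018, 0.000012) ; Y_{7,5}(Ω₂) = (0.420020, -0.051696) ; Δ = (0.000008, 0.000004)
  [+6]  conj(Y_{7,6})(Ω₁) = (0.000001, -0.000000) ; Y_{7,6}(Ω₂) = (0.240535, -0.035605) ; Δ = (0.000000, -0.000000)
  [+7]  conj(Y_{7,7})(Ω₁) = (-0.000000, -0.000000) ; Y_{7,7}(Ω₂) = (0.076333, -0.013217) ; Δ = (-0.000000, -0.000000)
Total Σ_m = (0.287388, -0.000000). Multiply by 0.837758: (0.240762, -0.000000). P_7(cos γ) = 0.240762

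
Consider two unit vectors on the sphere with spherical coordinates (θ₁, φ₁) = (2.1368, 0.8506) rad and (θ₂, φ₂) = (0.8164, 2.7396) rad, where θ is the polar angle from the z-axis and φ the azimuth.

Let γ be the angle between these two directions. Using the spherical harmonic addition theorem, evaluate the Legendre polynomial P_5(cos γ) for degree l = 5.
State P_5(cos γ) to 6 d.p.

0.052153

Expand P_5 via completeness: Σ_{m} conj(Y_{5,m}) at Ω₁ times Y_{5,m} at Ω₂ —
  m=-5: Y*=-0.088162-0.178217i  Y=+0.040543-0.086306i  product -0.018956+0.000383i
  m=-4: Y*=+0.385970+0.103010i  Y=-0.010533+0.283202i  product -0.033238+0.108222i
  m=-3: Y*=-0.274567+0.183755i  Y=-0.153829-0.402784i  product +0.116250+0.082324i
  m=-2: Y*=-0.011557+0.088122i  Y=+0.174060+0.180654i  product -0.017931+0.013251i
  m=-1: Y*=-0.229887-0.262005i  Y=+0.203336+0.086447i  product -0.024095-0.073148i
  m=+0: Y*=-0.004999-0.000000i  Y=-0.318183+0.000000i  product +0.001590+0.000000i
  m=+1: Y*=+0.229887-0.262005i  Y=-0.203336+0.086447i  product -0.024095+0.073148i
  m=+2: Y*=-0.011557-0.088122i  Y=+0.174060-0.180654i  product -0.017931-0.013251i
  m=+3: Y*=+0.274567+0.183755i  Y=+0.153829-0.402784i  product +0.116250-0.082324i
  m=+4: Y*=+0.385970-0.103010i  Y=-0.010533-0.283202i  product -0.033238-0.108222i
  m=+5: Y*=+0.088162-0.178217i  Y=-0.040543-0.086306i  product -0.018956-0.000383i
Accumulated sum +0.045652+0.000000i; after 4π/(2l+1) scaling, +0.052153+0.000000i ⇒ P_5 = 0.052153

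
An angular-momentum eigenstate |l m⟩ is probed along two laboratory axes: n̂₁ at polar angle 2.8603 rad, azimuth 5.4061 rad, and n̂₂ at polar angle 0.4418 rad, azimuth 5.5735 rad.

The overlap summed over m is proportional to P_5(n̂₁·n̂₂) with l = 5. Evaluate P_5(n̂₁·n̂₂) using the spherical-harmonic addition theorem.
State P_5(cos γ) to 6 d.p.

0.416969

Term-by-term m-sum for l=5 (normalisation 4π/11 = 1.142397):
  [-5]  conj(Y_{5,-5})(Ω₁) = (-0.000246, 0.000725) ; Y_{5,-5}(Ω₂) = (-0.006091, -0.002624) ; Δ = (0.000003, -0.000004)
  [-4]  conj(Y_{5,-4})(Ω₁) = (0.007816, -0.003002) ; Y_{5,-4}(Ω₂) = (-0.042324, 0.013225) ; Δ = (-0.000291, 0.000230)
  [-3]  conj(Y_{5,-3})(Ω₁) = (-0.047181, -0.026412) ; Y_{5,-3}(Ω₂) = (-0.091023, 0.145747) ; Δ = (0.008144, -0.004472)
  [-2]  conj(Y_{5,-2})(Ω₁) = (0.040468, 0.218207) ; Y_{5,-2}(Ω₂) = (0.061327, 0.401899) ; Δ = (-0.085216, 0.029646)
  [-1]  conj(Y_{5,-1})(Ω₁) = (0.339214, -0.407908) ; Y_{5,-1}(Ω₂) = (0.372206, 0.319718) ; Δ = (0.256673, -0.043373)
  [+0]  conj(Y_{5,0})(Ω₁) = (-0.456014, -0.000000) ; Y_{5,0}(Ω₂) = (-0.013961, 0.000000) ; Δ = (0.006367, 0.000000)
  [+1]  conj(Y_{5,1})(Ω₁) = (-0.339214, -0.407908) ; Y_{5,1}(Ω₂) = (-0.372206, 0.319718) ; Δ = (0.256673, 0.043373)
  [+2]  conj(Y_{5,2})(Ω₁) = (0.040468, -0.218207) ; Y_{5,2}(Ω₂) = (0.061327, -0.401899) ; Δ = (-0.085216, -0.029646)
  [+3]  conj(Y_{5,3})(Ω₁) = (0.047181, -0.026412) ; Y_{5,3}(Ω₂) = (0.091023, 0.145747) ; Δ = (0.008144, 0.004472)
  [+4]  conj(Y_{5,4})(Ω₁) = (0.007816, 0.003002) ; Y_{5,4}(Ω₂) = (-0.042324, -0.013225) ; Δ = (-0.000291, -0.000230)
  [+5]  conj(Y_{5,5})(Ω₁) = (0.000246, 0.000725) ; Y_{5,5}(Ω₂) = (0.006091, -0.002624) ; Δ = (0.000003, 0.000004)
Accumulated sum (0.364995, 0.000000); after 4π/(2l+1) scaling, (0.416969, 0.000000) ⇒ P_5 = 0.416969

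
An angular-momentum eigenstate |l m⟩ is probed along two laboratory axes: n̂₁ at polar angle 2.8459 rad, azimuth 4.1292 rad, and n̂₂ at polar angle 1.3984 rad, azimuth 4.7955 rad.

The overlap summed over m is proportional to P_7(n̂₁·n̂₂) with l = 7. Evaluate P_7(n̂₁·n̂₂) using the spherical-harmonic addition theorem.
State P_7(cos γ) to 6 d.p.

Summing Y*_{l m}(θ₁,φ₁)·Y_{l m}(θ₂,φ₂) over m ∈ [−7, 7]; prefactor 4π/(2·7+1) = 0.837758:
  term(m=-7) = -0.00000 + 0.00004j   from Y*(Ω₁)=-0.00007 - 0.00005j, Y(Ω₂)=-0.24750 - 0.37631j
  term(m=-6) = 0.00021 - 0.00024j   from Y*(Ω₁)=-0.00103 + 0.00038j, Y(Ω₂)=-0.25771 + 0.14034j
  term(m=-5) = 0.00173 - 0.00033j   from Y*(Ω₁)=-0.00188 + 0.00819j, Y(Ω₂)=-0.08488 - 0.19236j
  term(m=-4) = -0.01242 - 0.00641j   from Y*(Ω₁)=0.03109 + 0.03258j, Y(Ω₂)=-0.29340 + 0.10130j
  term(m=-3) = -0.00886 - 0.01941j   from Y*(Ω₁)=0.16797 - 0.03035j, Y(Ω₂)=-0.03084 - 0.12113j
  term(m=-2) = -0.03165 + 0.13035j   from Y*(Ω₁)=0.17046 - 0.39826j, Y(Ω₂)=-0.30538 + 0.05123j
  term(m=-1) = -0.04359 + 0.03428j   from Y*(Ω₁)=-0.33584 - 0.50905j, Y(Ω₂)=-0.00755 - 0.09062j
  term(m=+0) = 0.03381 + 0.00000j   from Y*(Ω₁)=-0.10965 + 0.00000j, Y(Ω₂)=-0.30830 + 0.00000j
  term(m=+1) = -0.04359 - 0.03428j   from Y*(Ω₁)=0.33584 - 0.50905j, Y(Ω₂)=0.00755 - 0.09062j
  term(m=+2) = -0.03165 - 0.13035j   from Y*(Ω₁)=0.17046 + 0.39826j, Y(Ω₂)=-0.30538 - 0.05123j
  term(m=+3) = -0.00886 + 0.01941j   from Y*(Ω₁)=-0.16797 - 0.03035j, Y(Ω₂)=0.03084 - 0.12113j
  term(m=+4) = -0.01242 + 0.00641j   from Y*(Ω₁)=0.03109 - 0.03258j, Y(Ω₂)=-0.29340 - 0.10130j
  term(m=+5) = 0.00173 + 0.00033j   from Y*(Ω₁)=0.00188 + 0.00819j, Y(Ω₂)=0.08488 - 0.19236j
  term(m=+6) = 0.00021 + 0.00024j   from Y*(Ω₁)=-0.00103 - 0.00038j, Y(Ω₂)=-0.25771 - 0.14034j
  term(m=+7) = -0.00000 - 0.00004j   from Y*(Ω₁)=0.00007 - 0.00005j, Y(Ω₂)=0.24750 - 0.37631j
Σ over m = -0.15535 - 0.00000j; ×(4π/15) → -0.13015 - 0.00000j. Real part: -0.130149

-0.130149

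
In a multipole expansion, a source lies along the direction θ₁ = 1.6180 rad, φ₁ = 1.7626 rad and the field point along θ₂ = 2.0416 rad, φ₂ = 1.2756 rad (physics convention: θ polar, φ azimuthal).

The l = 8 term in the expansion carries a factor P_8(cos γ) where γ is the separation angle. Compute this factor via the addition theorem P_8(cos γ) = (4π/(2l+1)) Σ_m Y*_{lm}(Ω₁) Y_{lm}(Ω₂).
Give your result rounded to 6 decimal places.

Addition theorem: P_8(cos γ) = (4π/17) Σ_m Y*_{lm}(Ω₁) Y_{lm}(Ω₂), m = −8…8:
  m=-8: Y*=+0.018574+0.510516i  Y=-0.145812+0.144253i  product -0.076352-0.071760i
  m=-7: Y*=-0.094027+0.021834i  Y=+0.367347+0.198578i  product -0.038876-0.010651i
  m=-6: Y*=+0.147364+0.330012i  Y=+0.078318-0.385599i  product +0.138794-0.030978i
  m=-5: Y*=-0.092664+0.065010i  Y=-0.017821+0.001695i  product +0.001541-0.001316i
  m=-4: Y*=+0.228479+0.220317i  Y=-0.129642-0.315378i  product +0.039863-0.100620i
  m=-3: Y*=-0.065772+0.101401i  Y=-0.151692+0.123979i  product -0.002595-0.023536i
  m=-2: Y*=+0.276723+0.111686i  Y=-0.208904-0.139991i  product -0.042173-0.062070i
  m=-1: Y*=-0.023657+0.121823i  Y=-0.073146+0.240549i  product -0.027574-0.014602i
  m=+0: Y*=+0.292856-0.000000i  Y=-0.217792+0.000000i  product -0.063782+0.000000i
  m=+1: Y*=+0.023657+0.121823i  Y=+0.073146+0.240549i  product -0.027574+0.014602i
  m=+2: Y*=+0.276723-0.111686i  Y=-0.208904+0.139991i  product -0.042173+0.062070i
  m=+3: Y*=+0.065772+0.101401i  Y=+0.151692+0.123979i  product -0.002595+0.023536i
  m=+4: Y*=+0.228479-0.220317i  Y=-0.129642+0.315378i  product +0.039863+0.100620i
  m=+5: Y*=+0.092664+0.065010i  Y=+0.017821+0.001695i  product +0.001541+0.001316i
  m=+6: Y*=+0.147364-0.330012i  Y=+0.078318+0.385599i  product +0.138794+0.030978i
  m=+7: Y*=+0.094027+0.021834i  Y=-0.367347+0.198578i  product -0.038876+0.010651i
  m=+8: Y*=+0.018574-0.510516i  Y=-0.145812-0.144253i  product -0.076352+0.071760i
Accumulated sum -0.078526+0.000000i; after 4π/(2l+1) scaling, -0.058046+0.000000i ⇒ P_8 = -0.058046

-0.058046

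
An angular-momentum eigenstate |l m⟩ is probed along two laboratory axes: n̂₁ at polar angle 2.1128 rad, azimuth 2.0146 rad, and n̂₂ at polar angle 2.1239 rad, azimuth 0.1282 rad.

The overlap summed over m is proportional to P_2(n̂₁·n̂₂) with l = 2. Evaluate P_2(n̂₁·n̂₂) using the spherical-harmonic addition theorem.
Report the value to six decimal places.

-0.496998

Summing Y*_{l m}(θ₁,φ₁)·Y_{l m}(θ₂,φ₂) over m ∈ [−2, 2]; prefactor 4π/(2·2+1) = 2.513274:
  m=-2: -0.17896 - 0.21986j × 0.27053 - 0.07093j = -0.06401 - 0.04679j  (running Σ = -0.06401 - 0.04679j)
  m=-1: 0.14659 - 0.30833j × -0.34250 + 0.04415j = -0.03659 + 0.11207j  (running Σ = -0.10060 + 0.06529j)
  m=0: -0.06361 + 0.00000j × -0.05427 + 0.00000j = 0.00345 + 0.00000j  (running Σ = -0.09715 + 0.06529j)
  m=1: -0.14659 - 0.30833j × 0.34250 + 0.04415j = -0.03659 - 0.11207j  (running Σ = -0.13374 - 0.04679j)
  m=2: -0.17896 + 0.21986j × 0.27053 + 0.07093j = -0.06401 + 0.04679j  (running Σ = -0.19775 + 0.00000j)
Accumulated sum -0.19775 + 0.00000j; after 4π/(2l+1) scaling, -0.49700 + 0.00000j ⇒ P_2 = -0.496998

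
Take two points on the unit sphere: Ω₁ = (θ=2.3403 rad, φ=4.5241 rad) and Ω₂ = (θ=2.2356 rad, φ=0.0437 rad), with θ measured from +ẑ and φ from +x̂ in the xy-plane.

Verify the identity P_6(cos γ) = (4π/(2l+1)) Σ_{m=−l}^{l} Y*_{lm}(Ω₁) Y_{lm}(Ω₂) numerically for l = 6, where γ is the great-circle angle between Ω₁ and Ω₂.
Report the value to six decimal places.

Summing Y*_{l m}(θ₁,φ₁)·Y_{l m}(θ₂,φ₂) over m ∈ [−6, 6]; prefactor 4π/(2·6+1) = 0.966644:
  term(m=-6) = -0.00135 + 0.00749j   from Y*(Ω₁)=-0.02832 + 0.05998j, Y(Ω₂)=0.11089 - 0.02976j
  term(m=-5) = -0.06361 - 0.02771j   from Y*(Ω₁)=0.17993 + 0.13101j, Y(Ω₂)=-0.30434 + 0.06758j
  term(m=-4) = 0.10739 - 0.14338j   from Y*(Ω₁)=0.29962 - 0.28090j, Y(Ω₂)=0.42954 - 0.07586j
  term(m=-3) = 0.05818 + 0.06964j   from Y*(Ω₁)=-0.20903 - 0.32983j, Y(Ω₂)=-0.23041 + 0.03038j
  term(m=-2) = 0.00065 - 0.00032j   from Y*(Ω₁)=-0.00312 + 0.00123j, Y(Ω₂)=-0.21519 + 0.01886j
  term(m=-1) = -0.02774 - 0.11744j   from Y*(Ω₁)=-0.06896 - 0.36189j, Y(Ω₂)=0.32725 - 0.01431j
  term(m=+0) = -0.01492 + 0.00000j   from Y*(Ω₁)=-0.11340 + 0.00000j, Y(Ω₂)=0.13158 + 0.00000j
  term(m=+1) = -0.02774 + 0.11744j   from Y*(Ω₁)=0.06896 - 0.36189j, Y(Ω₂)=-0.32725 - 0.01431j
  term(m=+2) = 0.00065 + 0.00032j   from Y*(Ω₁)=-0.00312 - 0.00123j, Y(Ω₂)=-0.21519 - 0.01886j
  term(m=+3) = 0.05818 - 0.06964j   from Y*(Ω₁)=0.20903 - 0.32983j, Y(Ω₂)=0.23041 + 0.03038j
  term(m=+4) = 0.10739 + 0.14338j   from Y*(Ω₁)=0.29962 + 0.28090j, Y(Ω₂)=0.42954 + 0.07586j
  term(m=+5) = -0.06361 + 0.02771j   from Y*(Ω₁)=-0.17993 + 0.13101j, Y(Ω₂)=0.30434 + 0.06758j
  term(m=+6) = -0.00135 - 0.00749j   from Y*(Ω₁)=-0.02832 - 0.05998j, Y(Ω₂)=0.11089 + 0.02976j
Accumulated sum 0.13209 + 0.00000j; after 4π/(2l+1) scaling, 0.12768 + 0.00000j ⇒ P_6 = 0.127684

0.127684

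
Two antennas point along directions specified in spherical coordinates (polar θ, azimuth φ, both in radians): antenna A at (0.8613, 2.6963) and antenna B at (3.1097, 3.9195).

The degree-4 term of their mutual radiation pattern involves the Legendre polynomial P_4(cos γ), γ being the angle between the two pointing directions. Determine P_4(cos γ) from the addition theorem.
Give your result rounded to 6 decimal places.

-0.427550

Addition theorem: P_4(cos γ) = (4π/9) Σ_m Y*_{lm}(Ω₁) Y_{lm}(Ω₂), m = −4…4:
  m=-4: -0.03062 - 0.14339j × -0.00000 - 0.00000j = 0.00000 + 0.00000j  (running Σ = 0.00000 + 0.00000j)
  m=-3: -0.08289 + 0.34631j × -0.00003 - 0.00003j = 0.00001 - 0.00001j  (running Σ = 0.00001 - 0.00001j)
  m=-2: 0.23867 - 0.29502j × 0.00003 - 0.00204j = -0.00059 - 0.00050j  (running Σ = -0.00058 - 0.00050j)
  m=-1: 0.00618 - 0.00295j × 0.04289 - 0.04225j = 0.00014 - 0.00039j  (running Σ = -0.00044 - 0.00089j)
  m=0: -0.36263 + 0.00000j × 0.84199 + 0.00000j = -0.30533 + 0.00000j  (running Σ = -0.30577 - 0.00089j)
  m=1: -0.00618 - 0.00295j × -0.04289 - 0.04225j = 0.00014 + 0.00039j  (running Σ = -0.30563 - 0.00050j)
  m=2: 0.23867 + 0.29502j × 0.00003 + 0.00204j = -0.00059 + 0.00050j  (running Σ = -0.30622 - 0.00001j)
  m=3: 0.08289 + 0.34631j × 0.00003 - 0.00003j = 0.00001 + 0.00001j  (running Σ = -0.30621 + 0.00000j)
  m=4: -0.03062 + 0.14339j × -0.00000 + 0.00000j = 0.00000 - 0.00000j  (running Σ = -0.30621 - 0.00000j)
Accumulated sum -0.30621 - 0.00000j; after 4π/(2l+1) scaling, -0.42755 - 0.00000j ⇒ P_4 = -0.427550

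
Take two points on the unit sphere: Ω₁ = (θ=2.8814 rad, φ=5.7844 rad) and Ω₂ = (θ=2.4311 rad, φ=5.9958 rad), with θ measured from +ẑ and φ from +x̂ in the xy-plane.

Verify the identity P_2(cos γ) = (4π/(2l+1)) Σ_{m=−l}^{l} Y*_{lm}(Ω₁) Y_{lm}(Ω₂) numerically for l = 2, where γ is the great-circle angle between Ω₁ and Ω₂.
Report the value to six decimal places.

0.705787

Summing Y*_{l m}(θ₁,φ₁)·Y_{l m}(θ₂,φ₂) over m ∈ [−2, 2]; prefactor 4π/(2·2+1) = 2.513274:
  m=-2: Y*=0.01387 - 0.02148j  Y=0.13791 + 0.08933j  product 0.00383 - 0.00172j
  m=-1: Y*=-0.16866 + 0.09187j  Y=-0.36628 - 0.10826j  product 0.07172 - 0.01539j
  m=+0: Y*=0.56816 + 0.00000j  Y=0.22830 + 0.00000j  product 0.12971 + 0.00000j
  m=+1: Y*=0.16866 + 0.09187j  Y=0.36628 - 0.10826j  product 0.07172 + 0.01539j
  m=+2: Y*=0.01387 + 0.02148j  Y=0.13791 - 0.08933j  product 0.00383 + 0.00172j
Σ over m = 0.28082 + 0.00000j; ×(4π/5) → 0.70579 + 0.00000j. Real part: 0.705787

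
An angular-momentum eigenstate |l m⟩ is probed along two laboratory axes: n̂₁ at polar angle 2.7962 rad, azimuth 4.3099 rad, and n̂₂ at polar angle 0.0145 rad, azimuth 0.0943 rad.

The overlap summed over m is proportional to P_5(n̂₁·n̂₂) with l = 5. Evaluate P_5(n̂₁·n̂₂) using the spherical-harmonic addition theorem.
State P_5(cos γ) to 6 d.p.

Addition theorem: P_5(cos γ) = (4π/11) Σ_m Y*_{lm}(Ω₁) Y_{lm}(Ω₂), m = −5…5:
  [-5]  conj(Y_{5,-5})(Ω₁) = (-0.001867, 0.000883) ; Y_{5,-5}(Ω₂) = (0.000000, -0.000000) ; Δ = (-0.000000, 0.000000)
  [-4]  conj(Y_{5,-4})(Ω₁) = (0.000710, 0.018132) ; Y_{5,-4}(Ω₂) = (0.000000, -0.000000) ; Δ = (0.000000, 0.000000)
  [-3]  conj(Y_{5,-3})(Ω₁) = (0.087448, 0.033248) ; Y_{5,-3}(Ω₂) = (0.000008, -0.000002) ; Δ = (0.000001, 0.000000)
  [-2]  conj(Y_{5,-2})(Ω₁) = (0.209829, -0.218211) ; Y_{5,-2}(Ω₂) = (0.000700, -0.000134) ; Δ = (0.000118, -0.000181)
  [-1]  conj(Y_{5,-1})(Ω₁) = (-0.215197, -0.505478) ; Y_{5,-1}(Ω₂) = (0.036959, -0.003496) ; Δ = (-0.009720, -0.017930)
  [+0]  conj(Y_{5,0})(Ω₁) = (-0.265058, -0.000000) ; Y_{5,0}(Ω₂) = (0.934128, 0.000000) ; Δ = (-0.247598, -0.000000)
  [+1]  conj(Y_{5,1})(Ω₁) = (0.215197, -0.505478) ; Y_{5,1}(Ω₂) = (-0.036959, -0.003496) ; Δ = (-0.009720, 0.017930)
  [+2]  conj(Y_{5,2})(Ω₁) = (0.209829, 0.218211) ; Y_{5,2}(Ω₂) = (0.000700, 0.000134) ; Δ = (0.000118, 0.000181)
  [+3]  conj(Y_{5,3})(Ω₁) = (-0.087448, 0.033248) ; Y_{5,3}(Ω₂) = (-0.000008, -0.000002) ; Δ = (0.000001, -0.000000)
  [+4]  conj(Y_{5,4})(Ω₁) = (0.000710, -0.018132) ; Y_{5,4}(Ω₂) = (0.000000, 0.000000) ; Δ = (0.000000, -0.000000)
  [+5]  conj(Y_{5,5})(Ω₁) = (0.001867, 0.000883) ; Y_{5,5}(Ω₂) = (-0.000000, -0.000000) ; Δ = (-0.000000, -0.000000)
Σ over m = (-0.266802, -0.000000); ×(4π/11) → (-0.304794, -0.000000). Real part: -0.304794

-0.304794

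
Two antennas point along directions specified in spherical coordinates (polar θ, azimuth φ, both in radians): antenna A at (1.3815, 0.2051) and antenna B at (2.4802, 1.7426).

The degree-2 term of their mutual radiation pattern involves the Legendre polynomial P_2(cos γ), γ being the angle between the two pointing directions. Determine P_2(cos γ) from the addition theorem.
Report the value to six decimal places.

-0.475267

Summing Y*_{l m}(θ₁,φ₁)·Y_{l m}(θ₂,φ₂) over m ∈ [−2, 2]; prefactor 4π/(2·2+1) = 2.513274:
  term(m=-2) = -0.05418 - 0.00361j   from Y*(Ω₁)=0.34169 + 0.14859j, Y(Ω₂)=-0.13721 + 0.04909j
  term(m=-1) = -0.00178 + 0.05343j   from Y*(Ω₁)=0.13978 + 0.02908j, Y(Ω₂)=0.06402 + 0.36894j
  term(m=+0) = -0.07719 + 0.00000j   from Y*(Ω₁)=-0.28189 + 0.00000j, Y(Ω₂)=0.27383 + 0.00000j
  term(m=+1) = -0.00178 - 0.05343j   from Y*(Ω₁)=-0.13978 + 0.02908j, Y(Ω₂)=-0.06402 + 0.36894j
  term(m=+2) = -0.05418 + 0.00361j   from Y*(Ω₁)=0.34169 - 0.14859j, Y(Ω₂)=-0.13721 - 0.04909j
Σ over m = -0.18910 + 0.00000j; ×(4π/5) → -0.47527 + 0.00000j. Real part: -0.475267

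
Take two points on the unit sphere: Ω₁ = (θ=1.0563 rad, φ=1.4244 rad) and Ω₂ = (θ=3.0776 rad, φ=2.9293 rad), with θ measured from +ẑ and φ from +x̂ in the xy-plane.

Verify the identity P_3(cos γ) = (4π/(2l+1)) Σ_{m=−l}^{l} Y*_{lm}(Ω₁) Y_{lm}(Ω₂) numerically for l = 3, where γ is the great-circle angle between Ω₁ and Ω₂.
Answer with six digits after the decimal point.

0.441628

Summing Y*_{l m}(θ₁,φ₁)·Y_{l m}(θ₂,φ₂) over m ∈ [−3, 3]; prefactor 4π/(2·3+1) = 1.795196:
  term(m=-3) = -0.00001 + 0.00003j   from Y*(Ω₁)=-0.11704 - 0.24913j, Y(Ω₂)=-0.00009 - 0.00006j
  term(m=-2) = 0.00158 + 0.00021j   from Y*(Ω₁)=-0.36491 + 0.11000j, Y(Ω₂)=-0.00380 - 0.00172j
  term(m=-1) = 0.00032 - 0.00487j   from Y*(Ω₁)=0.00865 + 0.05867j, Y(Ω₂)=-0.08040 - 0.01733j
  term(m=+0) = 0.24222 + 0.00000j   from Y*(Ω₁)=-0.32857 + 0.00000j, Y(Ω₂)=-0.73721 + 0.00000j
  term(m=+1) = 0.00032 + 0.00487j   from Y*(Ω₁)=-0.00865 + 0.05867j, Y(Ω₂)=0.08040 - 0.01733j
  term(m=+2) = 0.00158 - 0.00021j   from Y*(Ω₁)=-0.36491 - 0.11000j, Y(Ω₂)=-0.00380 + 0.00172j
  term(m=+3) = -0.00001 - 0.00003j   from Y*(Ω₁)=0.11704 - 0.24913j, Y(Ω₂)=0.00009 - 0.00006j
Σ over m = 0.24601 - 0.00000j; ×(4π/7) → 0.44163 - 0.00000j. Real part: 0.441628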